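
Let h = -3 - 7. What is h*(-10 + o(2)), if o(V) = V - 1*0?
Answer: 80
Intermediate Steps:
o(V) = V (o(V) = V + 0 = V)
h = -10
h*(-10 + o(2)) = -10*(-10 + 2) = -10*(-8) = 80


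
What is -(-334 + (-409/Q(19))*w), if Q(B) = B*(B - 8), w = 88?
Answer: 9618/19 ≈ 506.21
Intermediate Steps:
Q(B) = B*(-8 + B)
-(-334 + (-409/Q(19))*w) = -(-334 - 409*1/(19*(-8 + 19))*88) = -(-334 - 409/(19*11)*88) = -(-334 - 409/209*88) = -(-334 - 3272/19) = -1*(-9618/19) = 9618/19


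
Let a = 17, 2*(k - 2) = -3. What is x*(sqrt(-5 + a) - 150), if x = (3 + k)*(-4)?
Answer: 2100 - 28*sqrt(3) ≈ 2051.5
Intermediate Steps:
k = 1/2 (k = 2 + (1/2)*(-3) = 2 - 3/2 = 1/2 ≈ 0.50000)
x = -14 (x = (3 + 1/2)*(-4) = (7/2)*(-4) = -14)
x*(sqrt(-5 + a) - 150) = -14*(sqrt(-5 + 17) - 150) = -14*(sqrt(12) - 150) = -14*(2*sqrt(3) - 150) = -14*(-150 + 2*sqrt(3)) = 2100 - 28*sqrt(3)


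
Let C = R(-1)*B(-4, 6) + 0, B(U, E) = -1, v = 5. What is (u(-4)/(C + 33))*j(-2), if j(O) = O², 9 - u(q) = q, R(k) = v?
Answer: 13/7 ≈ 1.8571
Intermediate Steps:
R(k) = 5
u(q) = 9 - q
C = -5 (C = 5*(-1) + 0 = -5 + 0 = -5)
(u(-4)/(C + 33))*j(-2) = ((9 - 1*(-4))/(-5 + 33))*(-2)² = ((9 + 4)/28)*4 = (13*(1/28))*4 = (13/28)*4 = 13/7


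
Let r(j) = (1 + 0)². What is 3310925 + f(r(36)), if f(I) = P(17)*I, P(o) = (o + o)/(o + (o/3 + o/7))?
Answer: 102638717/31 ≈ 3.3109e+6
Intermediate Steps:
P(o) = 42/31 (P(o) = (2*o)/(o + (o*(⅓) + o*(⅐))) = (2*o)/(o + (o/3 + o/7)) = (2*o)/(o + 10*o/21) = (2*o)/((31*o/21)) = (2*o)*(21/(31*o)) = 42/31)
r(j) = 1 (r(j) = 1² = 1)
f(I) = 42*I/31
3310925 + f(r(36)) = 3310925 + (42/31)*1 = 3310925 + 42/31 = 102638717/31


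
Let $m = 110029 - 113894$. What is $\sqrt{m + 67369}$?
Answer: $252$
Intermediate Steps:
$m = -3865$ ($m = 110029 - 113894 = -3865$)
$\sqrt{m + 67369} = \sqrt{-3865 + 67369} = \sqrt{63504} = 252$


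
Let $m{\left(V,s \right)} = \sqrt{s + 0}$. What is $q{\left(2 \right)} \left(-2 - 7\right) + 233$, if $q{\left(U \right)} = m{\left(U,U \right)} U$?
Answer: $233 - 18 \sqrt{2} \approx 207.54$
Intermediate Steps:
$m{\left(V,s \right)} = \sqrt{s}$
$q{\left(U \right)} = U^{\frac{3}{2}}$ ($q{\left(U \right)} = \sqrt{U} U = U^{\frac{3}{2}}$)
$q{\left(2 \right)} \left(-2 - 7\right) + 233 = 2^{\frac{3}{2}} \left(-2 - 7\right) + 233 = 2 \sqrt{2} \left(-9\right) + 233 = - 18 \sqrt{2} + 233 = 233 - 18 \sqrt{2}$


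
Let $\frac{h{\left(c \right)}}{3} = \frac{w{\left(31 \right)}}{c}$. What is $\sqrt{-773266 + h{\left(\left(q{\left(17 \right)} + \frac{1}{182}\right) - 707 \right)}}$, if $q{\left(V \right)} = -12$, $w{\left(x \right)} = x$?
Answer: $\frac{8 i \sqrt{22987959495566}}{43619} \approx 879.36 i$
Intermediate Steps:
$h{\left(c \right)} = \frac{93}{c}$ ($h{\left(c \right)} = 3 \frac{31}{c} = \frac{93}{c}$)
$\sqrt{-773266 + h{\left(\left(q{\left(17 \right)} + \frac{1}{182}\right) - 707 \right)}} = \sqrt{-773266 + \frac{93}{\left(-12 + \frac{1}{182}\right) - 707}} = \sqrt{-773266 + \frac{93}{- \frac{2183}{182} - 707}} = \sqrt{-773266 + \frac{93}{- \frac{130857}{182}}} = \sqrt{-773266 + 93 \left(- \frac{182}{130857}\right)} = \sqrt{-773266 - \frac{5642}{43619}} = \sqrt{- \frac{33729095296}{43619}} = \frac{8 i \sqrt{22987959495566}}{43619}$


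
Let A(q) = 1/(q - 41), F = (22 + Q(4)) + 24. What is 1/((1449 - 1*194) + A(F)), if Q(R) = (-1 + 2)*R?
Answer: 9/11296 ≈ 0.00079674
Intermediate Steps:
Q(R) = R (Q(R) = 1*R = R)
F = 50 (F = (22 + 4) + 24 = 26 + 24 = 50)
A(q) = 1/(-41 + q)
1/((1449 - 1*194) + A(F)) = 1/((1449 - 1*194) + 1/(-41 + 50)) = 1/((1449 - 194) + 1/9) = 1/(1255 + ⅑) = 1/(11296/9) = 9/11296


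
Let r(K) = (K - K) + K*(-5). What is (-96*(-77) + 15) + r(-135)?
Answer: 8082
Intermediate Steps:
r(K) = -5*K (r(K) = 0 - 5*K = -5*K)
(-96*(-77) + 15) + r(-135) = (-96*(-77) + 15) - 5*(-135) = (7392 + 15) + 675 = 7407 + 675 = 8082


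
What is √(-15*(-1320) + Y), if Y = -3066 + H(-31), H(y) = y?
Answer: √16703 ≈ 129.24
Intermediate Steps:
Y = -3097 (Y = -3066 - 31 = -3097)
√(-15*(-1320) + Y) = √(-15*(-1320) - 3097) = √(19800 - 3097) = √16703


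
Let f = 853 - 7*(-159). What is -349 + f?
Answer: 1617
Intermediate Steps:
f = 1966 (f = 853 + 1113 = 1966)
-349 + f = -349 + 1966 = 1617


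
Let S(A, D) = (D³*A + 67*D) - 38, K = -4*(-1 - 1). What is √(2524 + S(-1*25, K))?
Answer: I*√9778 ≈ 98.884*I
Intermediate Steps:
K = 8 (K = -4*(-2) = 8)
S(A, D) = -38 + 67*D + A*D³ (S(A, D) = (A*D³ + 67*D) - 38 = (67*D + A*D³) - 38 = -38 + 67*D + A*D³)
√(2524 + S(-1*25, K)) = √(2524 + (-38 + 67*8 - 1*25*8³)) = √(2524 + (-38 + 536 - 25*512)) = √(2524 + (-38 + 536 - 12800)) = √(2524 - 12302) = √(-9778) = I*√9778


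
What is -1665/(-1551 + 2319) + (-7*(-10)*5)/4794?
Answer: -1285535/613632 ≈ -2.0950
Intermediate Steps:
-1665/(-1551 + 2319) + (-7*(-10)*5)/4794 = -1665/768 + (70*5)*(1/4794) = -1665*1/768 + 350*(1/4794) = -555/256 + 175/2397 = -1285535/613632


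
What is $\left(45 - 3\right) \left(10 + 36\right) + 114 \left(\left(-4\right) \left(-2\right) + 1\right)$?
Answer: $2958$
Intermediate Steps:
$\left(45 - 3\right) \left(10 + 36\right) + 114 \left(\left(-4\right) \left(-2\right) + 1\right) = 42 \cdot 46 + 114 \left(8 + 1\right) = 1932 + 114 \cdot 9 = 1932 + 1026 = 2958$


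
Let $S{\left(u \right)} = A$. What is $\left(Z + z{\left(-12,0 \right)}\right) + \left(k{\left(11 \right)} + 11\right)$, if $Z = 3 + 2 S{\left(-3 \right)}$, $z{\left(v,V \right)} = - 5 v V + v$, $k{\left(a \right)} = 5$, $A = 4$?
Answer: $15$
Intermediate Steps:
$S{\left(u \right)} = 4$
$z{\left(v,V \right)} = v - 5 V v$ ($z{\left(v,V \right)} = - 5 V v + v = v - 5 V v$)
$Z = 11$ ($Z = 3 + 2 \cdot 4 = 3 + 8 = 11$)
$\left(Z + z{\left(-12,0 \right)}\right) + \left(k{\left(11 \right)} + 11\right) = \left(11 - 12 \left(1 - 0\right)\right) + \left(5 + 11\right) = \left(11 - 12 \left(1 + 0\right)\right) + 16 = \left(11 - 12\right) + 16 = -1 + 16 = 15$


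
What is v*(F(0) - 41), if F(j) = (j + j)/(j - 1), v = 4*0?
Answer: 0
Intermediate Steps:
v = 0
F(j) = 2*j/(-1 + j) (F(j) = (2*j)/(-1 + j) = 2*j/(-1 + j))
v*(F(0) - 41) = 0*(2*0/(-1 + 0) - 41) = 0*(2*0/(-1) - 41) = 0*(2*0*(-1) - 41) = 0*(0 - 41) = 0*(-41) = 0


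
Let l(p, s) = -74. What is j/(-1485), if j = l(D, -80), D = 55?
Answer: 74/1485 ≈ 0.049832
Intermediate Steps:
j = -74
j/(-1485) = -74/(-1485) = -74*(-1/1485) = 74/1485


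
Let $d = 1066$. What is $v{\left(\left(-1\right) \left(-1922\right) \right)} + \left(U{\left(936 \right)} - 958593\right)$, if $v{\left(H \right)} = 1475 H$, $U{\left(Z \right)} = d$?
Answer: $1877423$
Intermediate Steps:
$U{\left(Z \right)} = 1066$
$v{\left(\left(-1\right) \left(-1922\right) \right)} + \left(U{\left(936 \right)} - 958593\right) = 1475 \left(\left(-1\right) \left(-1922\right)\right) + \left(1066 - 958593\right) = 1475 \cdot 1922 + \left(1066 - 958593\right) = 2834950 - 957527 = 1877423$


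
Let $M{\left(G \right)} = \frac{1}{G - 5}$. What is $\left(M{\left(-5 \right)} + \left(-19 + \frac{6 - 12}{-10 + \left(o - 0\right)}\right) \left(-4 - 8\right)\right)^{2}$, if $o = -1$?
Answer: $\frac{592873801}{12100} \approx 48998.0$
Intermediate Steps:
$M{\left(G \right)} = \frac{1}{-5 + G}$
$\left(M{\left(-5 \right)} + \left(-19 + \frac{6 - 12}{-10 + \left(o - 0\right)}\right) \left(-4 - 8\right)\right)^{2} = \left(\frac{1}{-5 - 5} + \left(-19 + \frac{6 - 12}{-10 - 1}\right) \left(-4 - 8\right)\right)^{2} = \left(\frac{1}{-10} + \left(-19 - \frac{6}{-10 + \left(-1 + 0\right)}\right) \left(-12\right)\right)^{2} = \left(- \frac{1}{10} + \left(-19 - \frac{6}{-10 - 1}\right) \left(-12\right)\right)^{2} = \left(- \frac{1}{10} + \left(-19 - \frac{6}{-11}\right) \left(-12\right)\right)^{2} = \left(- \frac{1}{10} + \left(-19 - - \frac{6}{11}\right) \left(-12\right)\right)^{2} = \left(- \frac{1}{10} + \left(-19 + \frac{6}{11}\right) \left(-12\right)\right)^{2} = \left(- \frac{1}{10} - - \frac{2436}{11}\right)^{2} = \left(- \frac{1}{10} + \frac{2436}{11}\right)^{2} = \left(\frac{24349}{110}\right)^{2} = \frac{592873801}{12100}$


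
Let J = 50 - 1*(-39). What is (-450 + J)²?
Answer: 130321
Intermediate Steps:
J = 89 (J = 50 + 39 = 89)
(-450 + J)² = (-450 + 89)² = (-361)² = 130321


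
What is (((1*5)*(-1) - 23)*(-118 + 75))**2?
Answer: 1449616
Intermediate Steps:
(((1*5)*(-1) - 23)*(-118 + 75))**2 = ((5*(-1) - 23)*(-43))**2 = ((-5 - 23)*(-43))**2 = (-28*(-43))**2 = 1204**2 = 1449616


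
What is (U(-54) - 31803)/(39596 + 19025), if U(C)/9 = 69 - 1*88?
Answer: -31974/58621 ≈ -0.54544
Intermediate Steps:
U(C) = -171 (U(C) = 9*(69 - 1*88) = 9*(69 - 88) = 9*(-19) = -171)
(U(-54) - 31803)/(39596 + 19025) = (-171 - 31803)/(39596 + 19025) = -31974/58621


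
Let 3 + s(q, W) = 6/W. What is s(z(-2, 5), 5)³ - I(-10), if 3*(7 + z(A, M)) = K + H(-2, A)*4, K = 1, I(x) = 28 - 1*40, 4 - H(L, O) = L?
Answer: 771/125 ≈ 6.1680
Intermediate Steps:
H(L, O) = 4 - L
I(x) = -12 (I(x) = 28 - 40 = -12)
z(A, M) = 4/3 (z(A, M) = -7 + (1 + (4 - 1*(-2))*4)/3 = -7 + (1 + (4 + 2)*4)/3 = -7 + (1 + 6*4)/3 = -7 + (1 + 24)/3 = -7 + (⅓)*25 = -7 + 25/3 = 4/3)
s(q, W) = -3 + 6/W
s(z(-2, 5), 5)³ - I(-10) = (-3 + 6/5)³ - 1*(-12) = (-3 + 6*(⅕))³ + 12 = (-3 + 6/5)³ + 12 = (-9/5)³ + 12 = -729/125 + 12 = 771/125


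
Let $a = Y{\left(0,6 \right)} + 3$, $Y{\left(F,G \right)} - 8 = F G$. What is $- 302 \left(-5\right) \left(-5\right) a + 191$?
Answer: $-82859$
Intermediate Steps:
$Y{\left(F,G \right)} = 8 + F G$
$a = 11$ ($a = \left(8 + 0 \cdot 6\right) + 3 = \left(8 + 0\right) + 3 = 8 + 3 = 11$)
$- 302 \left(-5\right) \left(-5\right) a + 191 = - 302 \left(-5\right) \left(-5\right) 11 + 191 = - 302 \cdot 25 \cdot 11 + 191 = \left(-302\right) 275 + 191 = -83050 + 191 = -82859$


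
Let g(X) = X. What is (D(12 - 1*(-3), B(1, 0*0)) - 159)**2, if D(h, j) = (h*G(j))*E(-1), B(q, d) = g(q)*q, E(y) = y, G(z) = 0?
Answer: 25281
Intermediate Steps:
B(q, d) = q**2 (B(q, d) = q*q = q**2)
D(h, j) = 0 (D(h, j) = (h*0)*(-1) = 0*(-1) = 0)
(D(12 - 1*(-3), B(1, 0*0)) - 159)**2 = (0 - 159)**2 = (-159)**2 = 25281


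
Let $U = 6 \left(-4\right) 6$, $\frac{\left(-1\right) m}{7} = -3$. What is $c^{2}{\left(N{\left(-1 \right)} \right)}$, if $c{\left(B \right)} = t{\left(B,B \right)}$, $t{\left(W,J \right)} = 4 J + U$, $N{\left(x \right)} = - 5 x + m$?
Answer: $1600$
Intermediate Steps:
$m = 21$ ($m = \left(-7\right) \left(-3\right) = 21$)
$N{\left(x \right)} = 21 - 5 x$ ($N{\left(x \right)} = - 5 x + 21 = 21 - 5 x$)
$U = -144$ ($U = \left(-24\right) 6 = -144$)
$t{\left(W,J \right)} = -144 + 4 J$ ($t{\left(W,J \right)} = 4 J - 144 = -144 + 4 J$)
$c{\left(B \right)} = -144 + 4 B$
$c^{2}{\left(N{\left(-1 \right)} \right)} = \left(-144 + 4 \left(21 - -5\right)\right)^{2} = \left(-144 + 4 \left(21 + 5\right)\right)^{2} = \left(-144 + 4 \cdot 26\right)^{2} = \left(-144 + 104\right)^{2} = \left(-40\right)^{2} = 1600$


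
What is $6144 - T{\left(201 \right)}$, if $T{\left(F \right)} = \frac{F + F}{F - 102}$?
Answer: $\frac{202618}{33} \approx 6139.9$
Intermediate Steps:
$T{\left(F \right)} = \frac{2 F}{-102 + F}$
$6144 - T{\left(201 \right)} = 6144 - 2 \cdot 201 \frac{1}{-102 + 201} = 6144 - 2 \cdot 201 \cdot \frac{1}{99} = 6144 - \frac{134}{33} = \frac{202618}{33}$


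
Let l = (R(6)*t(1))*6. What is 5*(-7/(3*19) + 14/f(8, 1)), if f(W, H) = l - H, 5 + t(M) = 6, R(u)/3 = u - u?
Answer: -4025/57 ≈ -70.614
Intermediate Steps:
R(u) = 0 (R(u) = 3*(u - u) = 3*0 = 0)
t(M) = 1 (t(M) = -5 + 6 = 1)
l = 0 (l = (0*1)*6 = 0*6 = 0)
f(W, H) = -H (f(W, H) = 0 - H = -H)
5*(-7/(3*19) + 14/f(8, 1)) = 5*(-7/(3*19) + 14/((-1*1))) = 5*(-7/57 + 14/(-1)) = 5*(-7*1/57 + 14*(-1)) = 5*(-7/57 - 14) = 5*(-805/57) = -4025/57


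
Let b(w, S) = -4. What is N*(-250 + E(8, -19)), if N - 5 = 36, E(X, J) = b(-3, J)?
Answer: -10414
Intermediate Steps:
E(X, J) = -4
N = 41 (N = 5 + 36 = 41)
N*(-250 + E(8, -19)) = 41*(-250 - 4) = 41*(-254) = -10414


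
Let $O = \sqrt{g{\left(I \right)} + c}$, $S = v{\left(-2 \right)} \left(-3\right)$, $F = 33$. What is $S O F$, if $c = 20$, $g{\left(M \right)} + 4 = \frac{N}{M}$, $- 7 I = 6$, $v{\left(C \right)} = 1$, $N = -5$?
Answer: $- \frac{33 \sqrt{786}}{2} \approx -462.59$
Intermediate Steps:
$I = - \frac{6}{7}$ ($I = \left(- \frac{1}{7}\right) 6 = - \frac{6}{7} \approx -0.85714$)
$g{\left(M \right)} = -4 - \frac{5}{M}$
$S = -3$ ($S = 1 \left(-3\right) = -3$)
$O = \frac{\sqrt{786}}{6}$ ($O = \sqrt{\left(-4 - \frac{5}{- \frac{6}{7}}\right) + 20} = \sqrt{\left(-4 - - \frac{35}{6}\right) + 20} = \sqrt{\left(-4 + \frac{35}{6}\right) + 20} = \sqrt{\frac{11}{6} + 20} = \sqrt{\frac{131}{6}} = \frac{\sqrt{786}}{6} \approx 4.6726$)
$S O F = - 3 \frac{\sqrt{786}}{6} \cdot 33 = - \frac{\sqrt{786}}{2} \cdot 33 = - \frac{33 \sqrt{786}}{2}$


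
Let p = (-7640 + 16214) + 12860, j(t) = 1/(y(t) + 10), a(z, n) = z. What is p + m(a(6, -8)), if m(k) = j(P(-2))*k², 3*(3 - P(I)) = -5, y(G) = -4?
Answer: 21440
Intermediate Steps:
P(I) = 14/3 (P(I) = 3 - ⅓*(-5) = 3 + 5/3 = 14/3)
j(t) = ⅙ (j(t) = 1/(-4 + 10) = 1/6 = ⅙)
p = 21434 (p = 8574 + 12860 = 21434)
m(k) = k²/6
p + m(a(6, -8)) = 21434 + (⅙)*6² = 21434 + (⅙)*36 = 21434 + 6 = 21440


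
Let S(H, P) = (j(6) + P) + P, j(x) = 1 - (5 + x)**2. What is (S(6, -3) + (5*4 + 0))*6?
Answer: -636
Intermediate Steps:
S(H, P) = -120 + 2*P (S(H, P) = ((1 - (5 + 6)**2) + P) + P = ((1 - 1*11**2) + P) + P = ((1 - 1*121) + P) + P = ((1 - 121) + P) + P = (-120 + P) + P = -120 + 2*P)
(S(6, -3) + (5*4 + 0))*6 = ((-120 + 2*(-3)) + (5*4 + 0))*6 = ((-120 - 6) + (20 + 0))*6 = (-126 + 20)*6 = -106*6 = -636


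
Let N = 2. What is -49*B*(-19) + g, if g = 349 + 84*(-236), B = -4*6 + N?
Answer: -39957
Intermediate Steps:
B = -22 (B = -4*6 + 2 = -24 + 2 = -22)
g = -19475 (g = 349 - 19824 = -19475)
-49*B*(-19) + g = -49*(-22)*(-19) - 19475 = 1078*(-19) - 19475 = -20482 - 19475 = -39957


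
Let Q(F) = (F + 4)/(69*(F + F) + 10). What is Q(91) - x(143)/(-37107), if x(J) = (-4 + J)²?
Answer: 246351493/466360776 ≈ 0.52824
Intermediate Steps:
Q(F) = (4 + F)/(10 + 138*F) (Q(F) = (4 + F)/(69*(2*F) + 10) = (4 + F)/(138*F + 10) = (4 + F)/(10 + 138*F))
Q(91) - x(143)/(-37107) = (4 + 91)/(2*(5 + 69*91)) - (-4 + 143)²/(-37107) = (½)*95/(5 + 6279) - 139²*(-1)/37107 = (½)*95/6284 - 19321*(-1)/37107 = (½)*(1/6284)*95 - 1*(-19321/37107) = 95/12568 + 19321/37107 = 246351493/466360776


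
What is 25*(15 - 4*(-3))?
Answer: 675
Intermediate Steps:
25*(15 - 4*(-3)) = 25*(15 + 12) = 25*27 = 675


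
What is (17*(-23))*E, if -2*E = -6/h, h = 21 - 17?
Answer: -1173/4 ≈ -293.25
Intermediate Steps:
h = 4
E = 3/4 (E = -(-3)/4 = -1/2*(-3/2) = 3/4 ≈ 0.75000)
(17*(-23))*E = (17*(-23))*(3/4) = -391*3/4 = -1173/4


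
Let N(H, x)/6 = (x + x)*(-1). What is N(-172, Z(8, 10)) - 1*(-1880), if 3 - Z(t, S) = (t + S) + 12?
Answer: 2204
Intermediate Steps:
Z(t, S) = -9 - S - t (Z(t, S) = 3 - ((t + S) + 12) = 3 - ((S + t) + 12) = 3 - (12 + S + t) = 3 + (-12 - S - t) = -9 - S - t)
N(H, x) = -12*x (N(H, x) = 6*((x + x)*(-1)) = 6*((2*x)*(-1)) = 6*(-2*x) = -12*x)
N(-172, Z(8, 10)) - 1*(-1880) = -12*(-9 - 1*10 - 1*8) - 1*(-1880) = -12*(-9 - 10 - 8) + 1880 = -12*(-27) + 1880 = 324 + 1880 = 2204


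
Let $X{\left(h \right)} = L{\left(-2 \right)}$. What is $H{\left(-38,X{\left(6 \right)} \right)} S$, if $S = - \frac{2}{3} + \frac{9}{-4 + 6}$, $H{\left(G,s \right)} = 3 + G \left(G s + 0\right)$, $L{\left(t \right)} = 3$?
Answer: $\frac{33235}{2} \approx 16618.0$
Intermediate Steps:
$X{\left(h \right)} = 3$
$H{\left(G,s \right)} = 3 + s G^{2}$ ($H{\left(G,s \right)} = 3 + G G s = 3 + s G^{2}$)
$S = \frac{23}{6}$ ($S = \left(-2\right) \frac{1}{3} + \frac{9}{2} = - \frac{2}{3} + 9 \cdot \frac{1}{2} = - \frac{2}{3} + \frac{9}{2} = \frac{23}{6} \approx 3.8333$)
$H{\left(-38,X{\left(6 \right)} \right)} S = \left(3 + 3 \left(-38\right)^{2}\right) \frac{23}{6} = \left(3 + 3 \cdot 1444\right) \frac{23}{6} = \left(3 + 4332\right) \frac{23}{6} = 4335 \cdot \frac{23}{6} = \frac{33235}{2}$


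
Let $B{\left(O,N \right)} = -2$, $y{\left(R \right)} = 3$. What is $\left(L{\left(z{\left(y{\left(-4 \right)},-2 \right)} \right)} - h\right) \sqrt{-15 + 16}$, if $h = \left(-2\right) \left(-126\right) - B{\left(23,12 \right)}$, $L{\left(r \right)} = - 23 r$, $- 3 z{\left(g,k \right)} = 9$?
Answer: $-185$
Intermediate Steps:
$z{\left(g,k \right)} = -3$ ($z{\left(g,k \right)} = \left(- \frac{1}{3}\right) 9 = -3$)
$h = 254$ ($h = \left(-2\right) \left(-126\right) - -2 = 252 + 2 = 254$)
$\left(L{\left(z{\left(y{\left(-4 \right)},-2 \right)} \right)} - h\right) \sqrt{-15 + 16} = \left(\left(-23\right) \left(-3\right) - 254\right) \sqrt{-15 + 16} = \left(69 - 254\right) \sqrt{1} = \left(-185\right) 1 = -185$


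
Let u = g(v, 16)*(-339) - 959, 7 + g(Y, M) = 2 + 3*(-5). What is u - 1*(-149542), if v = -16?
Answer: 155363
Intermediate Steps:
g(Y, M) = -20 (g(Y, M) = -7 + (2 + 3*(-5)) = -7 + (2 - 15) = -7 - 13 = -20)
u = 5821 (u = -20*(-339) - 959 = 6780 - 959 = 5821)
u - 1*(-149542) = 5821 - 1*(-149542) = 5821 + 149542 = 155363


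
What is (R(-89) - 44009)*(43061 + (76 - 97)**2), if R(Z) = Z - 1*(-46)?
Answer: -1916350104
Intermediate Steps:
R(Z) = 46 + Z (R(Z) = Z + 46 = 46 + Z)
(R(-89) - 44009)*(43061 + (76 - 97)**2) = ((46 - 89) - 44009)*(43061 + (76 - 97)**2) = (-43 - 44009)*(43061 + (-21)**2) = -44052*(43061 + 441) = -44052*43502 = -1916350104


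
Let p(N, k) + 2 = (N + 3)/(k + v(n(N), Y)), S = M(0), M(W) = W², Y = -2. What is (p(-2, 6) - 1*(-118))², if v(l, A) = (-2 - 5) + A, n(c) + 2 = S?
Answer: 120409/9 ≈ 13379.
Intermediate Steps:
S = 0 (S = 0² = 0)
n(c) = -2 (n(c) = -2 + 0 = -2)
v(l, A) = -7 + A
p(N, k) = -2 + (3 + N)/(-9 + k) (p(N, k) = -2 + (N + 3)/(k + (-7 - 2)) = -2 + (3 + N)/(k - 9) = -2 + (3 + N)/(-9 + k))
(p(-2, 6) - 1*(-118))² = ((21 - 2 - 2*6)/(-9 + 6) - 1*(-118))² = ((21 - 2 - 12)/(-3) + 118)² = (-⅓*7 + 118)² = (-7/3 + 118)² = (347/3)² = 120409/9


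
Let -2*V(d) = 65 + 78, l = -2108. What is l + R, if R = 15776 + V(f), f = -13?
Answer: 27193/2 ≈ 13597.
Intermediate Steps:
V(d) = -143/2 (V(d) = -(65 + 78)/2 = -1/2*143 = -143/2)
R = 31409/2 (R = 15776 - 143/2 = 31409/2 ≈ 15705.)
l + R = -2108 + 31409/2 = 27193/2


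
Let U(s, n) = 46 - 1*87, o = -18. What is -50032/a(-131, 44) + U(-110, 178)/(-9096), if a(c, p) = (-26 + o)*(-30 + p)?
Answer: 56889541/700392 ≈ 81.225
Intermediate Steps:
U(s, n) = -41 (U(s, n) = 46 - 87 = -41)
a(c, p) = 1320 - 44*p (a(c, p) = (-26 - 18)*(-30 + p) = -44*(-30 + p) = 1320 - 44*p)
-50032/a(-131, 44) + U(-110, 178)/(-9096) = -50032/(1320 - 44*44) - 41/(-9096) = -50032/(1320 - 1936) - 41*(-1/9096) = -50032/(-616) + 41/9096 = -50032*(-1/616) + 41/9096 = 6254/77 + 41/9096 = 56889541/700392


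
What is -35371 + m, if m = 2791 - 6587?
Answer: -39167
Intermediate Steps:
m = -3796
-35371 + m = -35371 - 3796 = -39167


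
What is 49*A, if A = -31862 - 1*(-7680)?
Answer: -1184918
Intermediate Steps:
A = -24182 (A = -31862 + 7680 = -24182)
49*A = 49*(-24182) = -1184918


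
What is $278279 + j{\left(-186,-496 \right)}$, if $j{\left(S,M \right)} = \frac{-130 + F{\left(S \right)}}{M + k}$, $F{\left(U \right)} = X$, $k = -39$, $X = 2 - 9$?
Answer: $\frac{148879402}{535} \approx 2.7828 \cdot 10^{5}$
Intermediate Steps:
$X = -7$
$F{\left(U \right)} = -7$
$j{\left(S,M \right)} = - \frac{137}{-39 + M}$ ($j{\left(S,M \right)} = \frac{-130 - 7}{M - 39} = - \frac{137}{-39 + M}$)
$278279 + j{\left(-186,-496 \right)} = 278279 - \frac{137}{-39 - 496} = 278279 - \frac{137}{-535} = 278279 - - \frac{137}{535} = 278279 + \frac{137}{535} = \frac{148879402}{535}$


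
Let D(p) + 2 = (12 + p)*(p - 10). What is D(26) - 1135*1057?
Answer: -1199089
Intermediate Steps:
D(p) = -2 + (-10 + p)*(12 + p) (D(p) = -2 + (12 + p)*(p - 10) = -2 + (12 + p)*(-10 + p) = -2 + (-10 + p)*(12 + p))
D(26) - 1135*1057 = (-122 + 26**2 + 2*26) - 1135*1057 = (-122 + 676 + 52) - 1199695 = 606 - 1199695 = -1199089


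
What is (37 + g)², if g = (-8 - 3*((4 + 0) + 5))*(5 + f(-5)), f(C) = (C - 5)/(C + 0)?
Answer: 43264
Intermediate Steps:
f(C) = (-5 + C)/C
g = -245 (g = (-8 - 3*((4 + 0) + 5))*(5 + (-5 - 5)/(-5)) = (-8 - 3*(4 + 5))*(5 - ⅕*(-10)) = (-8 - 3*9)*(5 + 2) = (-8 - 27)*7 = -35*7 = -245)
(37 + g)² = (37 - 245)² = (-208)² = 43264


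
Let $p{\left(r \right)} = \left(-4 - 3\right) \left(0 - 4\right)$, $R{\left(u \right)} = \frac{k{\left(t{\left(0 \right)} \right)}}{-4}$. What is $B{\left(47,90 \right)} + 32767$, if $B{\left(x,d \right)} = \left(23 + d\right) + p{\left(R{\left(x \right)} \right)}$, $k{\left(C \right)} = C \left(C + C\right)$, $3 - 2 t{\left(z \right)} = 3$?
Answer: $32908$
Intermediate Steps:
$t{\left(z \right)} = 0$ ($t{\left(z \right)} = \frac{3}{2} - \frac{3}{2} = 0$)
$k{\left(C \right)} = 2 C^{2}$ ($k{\left(C \right)} = C 2 C = 2 C^{2}$)
$R{\left(u \right)} = 0$ ($R{\left(u \right)} = \frac{2 \cdot 0^{2}}{-4} = 2 \cdot 0 \left(- \frac{1}{4}\right) = 0 \left(- \frac{1}{4}\right) = 0$)
$p{\left(r \right)} = 28$ ($p{\left(r \right)} = \left(-7\right) \left(-4\right) = 28$)
$B{\left(x,d \right)} = 51 + d$ ($B{\left(x,d \right)} = \left(23 + d\right) + 28 = 51 + d$)
$B{\left(47,90 \right)} + 32767 = \left(51 + 90\right) + 32767 = 141 + 32767 = 32908$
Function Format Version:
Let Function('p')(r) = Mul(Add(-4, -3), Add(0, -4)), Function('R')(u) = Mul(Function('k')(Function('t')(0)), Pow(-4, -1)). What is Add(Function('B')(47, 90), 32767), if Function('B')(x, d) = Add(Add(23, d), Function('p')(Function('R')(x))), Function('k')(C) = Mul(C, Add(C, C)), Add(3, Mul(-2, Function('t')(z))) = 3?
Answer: 32908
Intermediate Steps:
Function('t')(z) = 0 (Function('t')(z) = Add(Rational(3, 2), Mul(Rational(-1, 2), 3)) = Add(Rational(3, 2), Rational(-3, 2)) = 0)
Function('k')(C) = Mul(2, Pow(C, 2)) (Function('k')(C) = Mul(C, Mul(2, C)) = Mul(2, Pow(C, 2)))
Function('R')(u) = 0 (Function('R')(u) = Mul(Mul(2, Pow(0, 2)), Pow(-4, -1)) = Mul(Mul(2, 0), Rational(-1, 4)) = Mul(0, Rational(-1, 4)) = 0)
Function('p')(r) = 28 (Function('p')(r) = Mul(-7, -4) = 28)
Function('B')(x, d) = Add(51, d) (Function('B')(x, d) = Add(Add(23, d), 28) = Add(51, d))
Add(Function('B')(47, 90), 32767) = Add(Add(51, 90), 32767) = Add(141, 32767) = 32908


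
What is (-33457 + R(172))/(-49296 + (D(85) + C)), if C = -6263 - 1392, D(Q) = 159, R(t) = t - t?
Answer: 33457/56792 ≈ 0.58911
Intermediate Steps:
R(t) = 0
C = -7655
(-33457 + R(172))/(-49296 + (D(85) + C)) = (-33457 + 0)/(-49296 + (159 - 7655)) = -33457/(-49296 - 7496) = -33457/(-56792) = -33457*(-1/56792) = 33457/56792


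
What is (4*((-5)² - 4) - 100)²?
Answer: 256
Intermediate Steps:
(4*((-5)² - 4) - 100)² = (4*(25 - 4) - 100)² = (4*21 - 100)² = (84 - 100)² = (-16)² = 256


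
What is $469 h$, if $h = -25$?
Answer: $-11725$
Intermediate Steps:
$469 h = 469 \left(-25\right) = -11725$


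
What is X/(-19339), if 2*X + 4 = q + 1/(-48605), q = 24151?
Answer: -586832467/939972095 ≈ -0.62431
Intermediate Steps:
X = 586832467/48605 (X = -2 + (24151 + 1/(-48605))/2 = -2 + (24151 - 1/48605)/2 = -2 + (½)*(1173859354/48605) = -2 + 586929677/48605 = 586832467/48605 ≈ 12074.)
X/(-19339) = (586832467/48605)/(-19339) = (586832467/48605)*(-1/19339) = -586832467/939972095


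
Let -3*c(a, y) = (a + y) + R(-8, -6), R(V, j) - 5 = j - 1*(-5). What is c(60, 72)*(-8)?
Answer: 1088/3 ≈ 362.67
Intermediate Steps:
R(V, j) = 10 + j (R(V, j) = 5 + (j - 1*(-5)) = 5 + (j + 5) = 5 + (5 + j) = 10 + j)
c(a, y) = -4/3 - a/3 - y/3 (c(a, y) = -((a + y) + (10 - 6))/3 = -((a + y) + 4)/3 = -(4 + a + y)/3 = -4/3 - a/3 - y/3)
c(60, 72)*(-8) = (-4/3 - ⅓*60 - ⅓*72)*(-8) = (-4/3 - 20 - 24)*(-8) = -136/3*(-8) = 1088/3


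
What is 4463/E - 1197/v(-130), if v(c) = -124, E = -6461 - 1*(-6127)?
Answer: -76807/20708 ≈ -3.7090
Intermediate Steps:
E = -334 (E = -6461 + 6127 = -334)
4463/E - 1197/v(-130) = 4463/(-334) - 1197/(-124) = 4463*(-1/334) - 1197*(-1/124) = -4463/334 + 1197/124 = -76807/20708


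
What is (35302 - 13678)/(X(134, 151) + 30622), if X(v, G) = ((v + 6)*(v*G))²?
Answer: 10812/4012264624111 ≈ 2.6947e-9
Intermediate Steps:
X(v, G) = G²*v²*(6 + v)² (X(v, G) = ((6 + v)*(G*v))² = (G*v*(6 + v))² = G²*v²*(6 + v)²)
(35302 - 13678)/(X(134, 151) + 30622) = (35302 - 13678)/(151²*134²*(6 + 134)² + 30622) = 21624/(22801*17956*140² + 30622) = 21624/(22801*17956*19600 + 30622) = 21624/(8024529217600 + 30622) = 21624/8024529248222 = 21624*(1/8024529248222) = 10812/4012264624111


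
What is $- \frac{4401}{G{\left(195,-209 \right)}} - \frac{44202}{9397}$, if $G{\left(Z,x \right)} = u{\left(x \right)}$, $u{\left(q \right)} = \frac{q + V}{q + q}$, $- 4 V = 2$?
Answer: $- \frac{34592301330}{3937343} \approx -8785.7$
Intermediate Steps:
$V = - \frac{1}{2}$ ($V = \left(- \frac{1}{4}\right) 2 = - \frac{1}{2} \approx -0.5$)
$u{\left(q \right)} = \frac{- \frac{1}{2} + q}{2 q}$ ($u{\left(q \right)} = \frac{q - \frac{1}{2}}{q + q} = \frac{- \frac{1}{2} + q}{2 q}$)
$G{\left(Z,x \right)} = \frac{-1 + 2 x}{4 x}$
$- \frac{4401}{G{\left(195,-209 \right)}} - \frac{44202}{9397} = - \frac{4401}{\frac{1}{4} \frac{1}{-209} \left(-1 + 2 \left(-209\right)\right)} - \frac{44202}{9397} = - \frac{4401}{\frac{1}{4} \left(- \frac{1}{209}\right) \left(-1 - 418\right)} - \frac{44202}{9397} = - \frac{4401}{\frac{1}{4} \left(- \frac{1}{209}\right) \left(-419\right)} - \frac{44202}{9397} = - \frac{4401}{\frac{419}{836}} - \frac{44202}{9397} = \left(-4401\right) \frac{836}{419} - \frac{44202}{9397} = - \frac{3679236}{419} - \frac{44202}{9397} = - \frac{34592301330}{3937343}$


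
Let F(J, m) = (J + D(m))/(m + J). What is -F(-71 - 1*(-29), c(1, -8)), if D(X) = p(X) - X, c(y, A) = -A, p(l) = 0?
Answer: -25/17 ≈ -1.4706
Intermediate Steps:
D(X) = -X (D(X) = 0 - X = -X)
F(J, m) = (J - m)/(J + m) (F(J, m) = (J - m)/(m + J) = (J - m)/(J + m))
-F(-71 - 1*(-29), c(1, -8)) = -((-71 - 1*(-29)) - (-1)*(-8))/((-71 - 1*(-29)) - 1*(-8)) = -((-71 + 29) - 1*8)/((-71 + 29) + 8) = -(-42 - 8)/(-42 + 8) = -(-50)/(-34) = -(-1)*(-50)/34 = -1*25/17 = -25/17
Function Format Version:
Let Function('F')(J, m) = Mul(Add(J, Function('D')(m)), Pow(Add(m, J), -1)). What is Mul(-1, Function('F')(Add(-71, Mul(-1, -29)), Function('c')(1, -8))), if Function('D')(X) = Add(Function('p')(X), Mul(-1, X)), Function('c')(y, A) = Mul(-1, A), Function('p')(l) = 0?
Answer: Rational(-25, 17) ≈ -1.4706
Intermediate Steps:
Function('D')(X) = Mul(-1, X) (Function('D')(X) = Add(0, Mul(-1, X)) = Mul(-1, X))
Function('F')(J, m) = Mul(Pow(Add(J, m), -1), Add(J, Mul(-1, m))) (Function('F')(J, m) = Mul(Add(J, Mul(-1, m)), Pow(Add(m, J), -1)) = Mul(Add(J, Mul(-1, m)), Pow(Add(J, m), -1)) = Mul(Pow(Add(J, m), -1), Add(J, Mul(-1, m))))
Mul(-1, Function('F')(Add(-71, Mul(-1, -29)), Function('c')(1, -8))) = Mul(-1, Mul(Pow(Add(Add(-71, Mul(-1, -29)), Mul(-1, -8)), -1), Add(Add(-71, Mul(-1, -29)), Mul(-1, Mul(-1, -8))))) = Mul(-1, Mul(Pow(Add(Add(-71, 29), 8), -1), Add(Add(-71, 29), Mul(-1, 8)))) = Mul(-1, Mul(Pow(Add(-42, 8), -1), Add(-42, -8))) = Mul(-1, Mul(Pow(-34, -1), -50)) = Mul(-1, Mul(Rational(-1, 34), -50)) = Mul(-1, Rational(25, 17)) = Rational(-25, 17)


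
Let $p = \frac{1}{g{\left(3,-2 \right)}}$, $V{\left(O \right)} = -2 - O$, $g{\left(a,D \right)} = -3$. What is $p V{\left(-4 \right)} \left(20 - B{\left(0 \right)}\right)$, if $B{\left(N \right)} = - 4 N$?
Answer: $- \frac{40}{3} \approx -13.333$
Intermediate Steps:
$p = - \frac{1}{3}$ ($p = \frac{1}{-3} = - \frac{1}{3} \approx -0.33333$)
$p V{\left(-4 \right)} \left(20 - B{\left(0 \right)}\right) = - \frac{-2 - -4}{3} \left(20 - \left(-4\right) 0\right) = - \frac{-2 + 4}{3} \left(20 - 0\right) = \left(- \frac{1}{3}\right) 2 \left(20 + 0\right) = \left(- \frac{2}{3}\right) 20 = - \frac{40}{3}$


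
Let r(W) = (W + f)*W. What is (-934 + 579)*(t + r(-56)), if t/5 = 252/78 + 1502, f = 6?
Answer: -47655200/13 ≈ -3.6658e+6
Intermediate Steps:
t = 97840/13 (t = 5*(252/78 + 1502) = 5*(252*(1/78) + 1502) = 5*(42/13 + 1502) = 5*(19568/13) = 97840/13 ≈ 7526.2)
r(W) = W*(6 + W) (r(W) = (W + 6)*W = (6 + W)*W = W*(6 + W))
(-934 + 579)*(t + r(-56)) = (-934 + 579)*(97840/13 - 56*(6 - 56)) = -355*(97840/13 - 56*(-50)) = -355*(97840/13 + 2800) = -355*134240/13 = -47655200/13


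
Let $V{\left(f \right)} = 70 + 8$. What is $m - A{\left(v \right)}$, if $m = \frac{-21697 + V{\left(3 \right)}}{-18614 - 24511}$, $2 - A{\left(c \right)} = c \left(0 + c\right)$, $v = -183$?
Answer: $\frac{1444148494}{43125} \approx 33488.0$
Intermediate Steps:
$V{\left(f \right)} = 78$
$A{\left(c \right)} = 2 - c^{2}$ ($A{\left(c \right)} = 2 - c \left(0 + c\right) = 2 - c c = 2 - c^{2}$)
$m = \frac{21619}{43125}$ ($m = \frac{-21697 + 78}{-18614 - 24511} = - \frac{21619}{-43125} = \left(-21619\right) \left(- \frac{1}{43125}\right) = \frac{21619}{43125} \approx 0.50131$)
$m - A{\left(v \right)} = \frac{21619}{43125} - \left(2 - \left(-183\right)^{2}\right) = \frac{21619}{43125} - \left(2 - 33489\right) = \frac{21619}{43125} - -33487 = \frac{21619}{43125} + 33487 = \frac{1444148494}{43125}$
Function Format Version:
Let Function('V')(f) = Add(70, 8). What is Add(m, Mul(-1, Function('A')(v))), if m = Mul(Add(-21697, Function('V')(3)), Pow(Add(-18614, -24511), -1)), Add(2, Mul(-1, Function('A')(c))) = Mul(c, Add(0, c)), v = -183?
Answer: Rational(1444148494, 43125) ≈ 33488.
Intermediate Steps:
Function('V')(f) = 78
Function('A')(c) = Add(2, Mul(-1, Pow(c, 2))) (Function('A')(c) = Add(2, Mul(-1, Mul(c, Add(0, c)))) = Add(2, Mul(-1, Mul(c, c))) = Add(2, Mul(-1, Pow(c, 2))))
m = Rational(21619, 43125) (m = Mul(Add(-21697, 78), Pow(Add(-18614, -24511), -1)) = Mul(-21619, Pow(-43125, -1)) = Mul(-21619, Rational(-1, 43125)) = Rational(21619, 43125) ≈ 0.50131)
Add(m, Mul(-1, Function('A')(v))) = Add(Rational(21619, 43125), Mul(-1, Add(2, Mul(-1, Pow(-183, 2))))) = Add(Rational(21619, 43125), Mul(-1, Add(2, Mul(-1, 33489)))) = Add(Rational(21619, 43125), Mul(-1, Add(2, -33489))) = Add(Rational(21619, 43125), Mul(-1, -33487)) = Add(Rational(21619, 43125), 33487) = Rational(1444148494, 43125)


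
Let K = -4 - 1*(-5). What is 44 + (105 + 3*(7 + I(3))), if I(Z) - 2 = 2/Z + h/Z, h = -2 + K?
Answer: 177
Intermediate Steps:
K = 1 (K = -4 + 5 = 1)
h = -1 (h = -2 + 1 = -1)
I(Z) = 2 + 1/Z (I(Z) = 2 + (2/Z - 1/Z) = 2 + 1/Z)
44 + (105 + 3*(7 + I(3))) = 44 + (105 + 3*(7 + (2 + 1/3))) = 44 + (105 + 3*(7 + 7/3)) = 44 + (105 + 3*(28/3)) = 44 + (105 + 28) = 44 + 133 = 177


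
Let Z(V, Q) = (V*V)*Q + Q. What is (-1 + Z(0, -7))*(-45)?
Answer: 360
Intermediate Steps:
Z(V, Q) = Q + Q*V**2 (Z(V, Q) = V**2*Q + Q = Q*V**2 + Q = Q + Q*V**2)
(-1 + Z(0, -7))*(-45) = (-1 - 7*(1 + 0**2))*(-45) = (-1 - 7*(1 + 0))*(-45) = (-1 - 7*1)*(-45) = (-1 - 7)*(-45) = -8*(-45) = 360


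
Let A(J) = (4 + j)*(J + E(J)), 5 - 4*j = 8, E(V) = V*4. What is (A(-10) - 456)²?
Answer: 1530169/4 ≈ 3.8254e+5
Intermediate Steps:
E(V) = 4*V
j = -¾ (j = 5/4 - ¼*8 = 5/4 - 2 = -¾ ≈ -0.75000)
A(J) = 65*J/4 (A(J) = (4 - ¾)*(J + 4*J) = 13*(5*J)/4 = 65*J/4)
(A(-10) - 456)² = ((65/4)*(-10) - 456)² = (-325/2 - 456)² = (-1237/2)² = 1530169/4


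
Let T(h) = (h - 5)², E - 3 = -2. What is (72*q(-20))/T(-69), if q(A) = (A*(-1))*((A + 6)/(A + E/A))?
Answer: 100800/548969 ≈ 0.18362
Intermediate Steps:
E = 1 (E = 3 - 2 = 1)
T(h) = (-5 + h)²
q(A) = -A*(6 + A)/(A + 1/A) (q(A) = (A*(-1))*((A + 6)/(A + 1/A)) = (-A)*((6 + A)/(A + 1/A)) = -A*(6 + A)/(A + 1/A))
(72*q(-20))/T(-69) = (72*((-20)²*(-6 - 1*(-20))/(1 + (-20)²)))/((-5 - 69)²) = (72*(400*(-6 + 20)/(1 + 400)))/((-74)²) = (72*(400*14/401))/5476 = (72*(400*(1/401)*14))*(1/5476) = (72*(5600/401))*(1/5476) = (403200/401)*(1/5476) = 100800/548969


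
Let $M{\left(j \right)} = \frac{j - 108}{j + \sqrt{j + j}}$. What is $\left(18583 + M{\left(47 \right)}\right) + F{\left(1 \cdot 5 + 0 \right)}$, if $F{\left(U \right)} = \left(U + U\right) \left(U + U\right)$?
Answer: $\frac{840674}{45} + \frac{61 \sqrt{94}}{2115} \approx 18682.0$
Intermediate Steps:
$F{\left(U \right)} = 4 U^{2}$ ($F{\left(U \right)} = 2 U 2 U = 4 U^{2}$)
$M{\left(j \right)} = \frac{-108 + j}{j + \sqrt{2} \sqrt{j}}$ ($M{\left(j \right)} = \frac{-108 + j}{j + \sqrt{2 j}} = \frac{-108 + j}{j + \sqrt{2} \sqrt{j}}$)
$\left(18583 + M{\left(47 \right)}\right) + F{\left(1 \cdot 5 + 0 \right)} = \left(18583 + \frac{-108 + 47}{47 + \sqrt{2} \sqrt{47}}\right) + 4 \left(1 \cdot 5 + 0\right)^{2} = \left(18583 + \frac{1}{47 + \sqrt{94}} \left(-61\right)\right) + 4 \left(5 + 0\right)^{2} = \left(18583 - \frac{61}{47 + \sqrt{94}}\right) + 4 \cdot 5^{2} = \left(18583 - \frac{61}{47 + \sqrt{94}}\right) + 4 \cdot 25 = \left(18583 - \frac{61}{47 + \sqrt{94}}\right) + 100 = 18683 - \frac{61}{47 + \sqrt{94}}$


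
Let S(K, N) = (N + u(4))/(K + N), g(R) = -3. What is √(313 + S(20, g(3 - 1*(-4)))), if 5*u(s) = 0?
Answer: √90406/17 ≈ 17.687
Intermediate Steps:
u(s) = 0 (u(s) = (⅕)*0 = 0)
S(K, N) = N/(K + N) (S(K, N) = (N + 0)/(K + N) = N/(K + N))
√(313 + S(20, g(3 - 1*(-4)))) = √(313 - 3/(20 - 3)) = √(313 - 3/17) = √(5318/17) = √90406/17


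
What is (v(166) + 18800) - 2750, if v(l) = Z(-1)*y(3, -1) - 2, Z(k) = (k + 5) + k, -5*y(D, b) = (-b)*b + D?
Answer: 80234/5 ≈ 16047.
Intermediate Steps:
y(D, b) = -D/5 + b**2/5 (y(D, b) = -((-b)*b + D)/5 = -(-b**2 + D)/5 = -(D - b**2)/5 = -D/5 + b**2/5)
Z(k) = 5 + 2*k (Z(k) = (5 + k) + k = 5 + 2*k)
v(l) = -16/5 (v(l) = (5 + 2*(-1))*(-1/5*3 + (1/5)*(-1)**2) - 2 = (5 - 2)*(-3/5 + (1/5)*1) - 2 = 3*(-3/5 + 1/5) - 2 = 3*(-2/5) - 2 = -6/5 - 2 = -16/5)
(v(166) + 18800) - 2750 = (-16/5 + 18800) - 2750 = 93984/5 - 2750 = 80234/5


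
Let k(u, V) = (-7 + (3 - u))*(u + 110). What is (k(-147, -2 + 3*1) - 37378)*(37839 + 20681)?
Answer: -2496989880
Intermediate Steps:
k(u, V) = (-4 - u)*(110 + u)
(k(-147, -2 + 3*1) - 37378)*(37839 + 20681) = ((-440 - 1*(-147)**2 - 114*(-147)) - 37378)*(37839 + 20681) = ((-440 - 1*21609 + 16758) - 37378)*58520 = ((-440 - 21609 + 16758) - 37378)*58520 = (-5291 - 37378)*58520 = -42669*58520 = -2496989880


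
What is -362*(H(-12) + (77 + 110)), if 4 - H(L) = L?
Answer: -73486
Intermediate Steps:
H(L) = 4 - L
-362*(H(-12) + (77 + 110)) = -362*((4 - 1*(-12)) + (77 + 110)) = -362*((4 + 12) + 187) = -362*(16 + 187) = -362*203 = -73486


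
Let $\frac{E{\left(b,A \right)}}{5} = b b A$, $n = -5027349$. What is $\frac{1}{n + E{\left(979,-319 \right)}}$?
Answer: $- \frac{1}{1533740744} \approx -6.52 \cdot 10^{-10}$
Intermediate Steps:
$E{\left(b,A \right)} = 5 A b^{2}$ ($E{\left(b,A \right)} = 5 b b A = 5 b^{2} A = 5 A b^{2}$)
$\frac{1}{n + E{\left(979,-319 \right)}} = \frac{1}{-5027349 + 5 \left(-319\right) 979^{2}} = \frac{1}{-5027349 + 5 \left(-319\right) 958441} = \frac{1}{-5027349 - 1528713395} = \frac{1}{-1533740744} = - \frac{1}{1533740744}$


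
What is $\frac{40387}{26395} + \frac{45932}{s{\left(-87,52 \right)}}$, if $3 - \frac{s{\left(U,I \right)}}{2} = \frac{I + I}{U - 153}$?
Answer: $\frac{18189786961}{2718685} \approx 6690.7$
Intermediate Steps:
$s{\left(U,I \right)} = 6 - \frac{4 I}{-153 + U}$ ($s{\left(U,I \right)} = 6 - 2 \frac{I + I}{U - 153} = 6 - 2 \frac{2 I}{-153 + U} = 6 - \frac{4 I}{-153 + U}$)
$\frac{40387}{26395} + \frac{45932}{s{\left(-87,52 \right)}} = \frac{40387}{26395} + \frac{45932}{2 \frac{1}{-153 - 87} \left(-459 - 104 + 3 \left(-87\right)\right)} = 40387 \cdot \frac{1}{26395} + \frac{45932}{2 \frac{1}{-240} \left(-459 - 104 - 261\right)} = \frac{40387}{26395} + \frac{45932}{2 \left(- \frac{1}{240}\right) \left(-824\right)} = \frac{40387}{26395} + \frac{45932}{\frac{103}{15}} = \frac{40387}{26395} + 45932 \cdot \frac{15}{103} = \frac{40387}{26395} + \frac{688980}{103} = \frac{18189786961}{2718685}$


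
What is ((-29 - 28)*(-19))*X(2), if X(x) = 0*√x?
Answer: 0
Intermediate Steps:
X(x) = 0
((-29 - 28)*(-19))*X(2) = ((-29 - 28)*(-19))*0 = -57*(-19)*0 = 1083*0 = 0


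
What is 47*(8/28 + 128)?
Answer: 42206/7 ≈ 6029.4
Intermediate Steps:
47*(8/28 + 128) = 47*((1/28)*8 + 128) = 47*(2/7 + 128) = 47*(898/7) = 42206/7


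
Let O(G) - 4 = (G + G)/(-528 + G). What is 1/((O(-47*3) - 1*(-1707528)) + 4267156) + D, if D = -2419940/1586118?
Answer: -537370009754101/352212178249854 ≈ -1.5257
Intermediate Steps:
O(G) = 4 + 2*G/(-528 + G) (O(G) = 4 + (G + G)/(-528 + G) = 4 + (2*G)/(-528 + G) = 4 + 2*G/(-528 + G))
D = -1209970/793059 (D = -2419940*1/1586118 = -1209970/793059 ≈ -1.5257)
1/((O(-47*3) - 1*(-1707528)) + 4267156) + D = 1/((6*(-352 - 47*3)/(-528 - 47*3) - 1*(-1707528)) + 4267156) - 1209970/793059 = 1/((6*(-352 - 141)/(-528 - 141) + 1707528) + 4267156) - 1209970/793059 = 1/((6*(-493)/(-669) + 1707528) + 4267156) - 1209970/793059 = 1/((6*(-1/669)*(-493) + 1707528) + 4267156) - 1209970/793059 = 1/((986/223 + 1707528) + 4267156) - 1209970/793059 = 1/(380779730/223 + 4267156) - 1209970/793059 = 1/(1332355518/223) - 1209970/793059 = 223/1332355518 - 1209970/793059 = -537370009754101/352212178249854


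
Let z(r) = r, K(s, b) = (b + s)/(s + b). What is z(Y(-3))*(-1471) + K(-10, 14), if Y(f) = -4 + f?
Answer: 10298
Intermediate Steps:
K(s, b) = 1 (K(s, b) = (b + s)/(b + s) = 1)
z(Y(-3))*(-1471) + K(-10, 14) = (-4 - 3)*(-1471) + 1 = -7*(-1471) + 1 = 10297 + 1 = 10298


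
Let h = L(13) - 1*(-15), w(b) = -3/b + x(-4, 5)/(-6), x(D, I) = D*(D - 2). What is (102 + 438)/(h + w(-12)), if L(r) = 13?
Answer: 2160/97 ≈ 22.268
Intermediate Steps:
x(D, I) = D*(-2 + D)
w(b) = -4 - 3/b (w(b) = -3/b - 4*(-2 - 4)/(-6) = -3/b - 4*(-6)*(-⅙) = -3/b + 24*(-⅙) = -3/b - 4 = -4 - 3/b)
h = 28 (h = 13 - 1*(-15) = 13 + 15 = 28)
(102 + 438)/(h + w(-12)) = (102 + 438)/(28 + (-4 - 3/(-12))) = 540/(28 + (-4 - 3*(-1/12))) = 540/(28 + (-4 + ¼)) = 540/(28 - 15/4) = 540/(97/4) = 540*(4/97) = 2160/97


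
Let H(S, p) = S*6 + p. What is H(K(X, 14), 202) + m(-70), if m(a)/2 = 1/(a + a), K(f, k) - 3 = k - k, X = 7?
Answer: 15399/70 ≈ 219.99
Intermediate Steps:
K(f, k) = 3 (K(f, k) = 3 + (k - k) = 3 + 0 = 3)
H(S, p) = p + 6*S (H(S, p) = 6*S + p = p + 6*S)
m(a) = 1/a (m(a) = 2/(a + a) = 2/((2*a)) = 2*(1/(2*a)) = 1/a)
H(K(X, 14), 202) + m(-70) = (202 + 6*3) + 1/(-70) = (202 + 18) - 1/70 = 220 - 1/70 = 15399/70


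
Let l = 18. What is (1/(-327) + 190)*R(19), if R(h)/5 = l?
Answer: 1863870/109 ≈ 17100.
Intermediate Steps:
R(h) = 90 (R(h) = 5*18 = 90)
(1/(-327) + 190)*R(19) = (1/(-327) + 190)*90 = (-1/327 + 190)*90 = (62129/327)*90 = 1863870/109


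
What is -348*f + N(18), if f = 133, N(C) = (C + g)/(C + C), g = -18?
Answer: -46284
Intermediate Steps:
N(C) = (-18 + C)/(2*C) (N(C) = (C - 18)/(C + C) = (-18 + C)/((2*C)) = (-18 + C)*(1/(2*C)) = (-18 + C)/(2*C))
-348*f + N(18) = -348*133 + (½)*(-18 + 18)/18 = -46284 + (½)*(1/18)*0 = -46284 + 0 = -46284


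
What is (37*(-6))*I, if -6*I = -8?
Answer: -296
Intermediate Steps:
I = 4/3 (I = -⅙*(-8) = 4/3 ≈ 1.3333)
(37*(-6))*I = (37*(-6))*(4/3) = -222*4/3 = -296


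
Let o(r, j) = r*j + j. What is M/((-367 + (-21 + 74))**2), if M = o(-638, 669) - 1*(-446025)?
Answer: 4968/24649 ≈ 0.20155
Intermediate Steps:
o(r, j) = j + j*r (o(r, j) = j*r + j = j + j*r)
M = 19872 (M = 669*(1 - 638) - 1*(-446025) = 669*(-637) + 446025 = -426153 + 446025 = 19872)
M/((-367 + (-21 + 74))**2) = 19872/((-367 + (-21 + 74))**2) = 19872/((-367 + 53)**2) = 19872/((-314)**2) = 19872/98596 = 19872*(1/98596) = 4968/24649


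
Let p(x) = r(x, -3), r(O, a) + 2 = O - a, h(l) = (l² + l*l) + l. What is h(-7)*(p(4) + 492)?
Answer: 45227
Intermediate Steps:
h(l) = l + 2*l² (h(l) = (l² + l²) + l = 2*l² + l = l + 2*l²)
r(O, a) = -2 + O - a (r(O, a) = -2 + (O - a) = -2 + O - a)
p(x) = 1 + x (p(x) = -2 + x - 1*(-3) = -2 + x + 3 = 1 + x)
h(-7)*(p(4) + 492) = (-7*(1 + 2*(-7)))*((1 + 4) + 492) = (-7*(1 - 14))*(5 + 492) = -7*(-13)*497 = 91*497 = 45227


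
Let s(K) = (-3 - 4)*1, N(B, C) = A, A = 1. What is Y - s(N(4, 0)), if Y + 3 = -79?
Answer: -75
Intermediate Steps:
Y = -82 (Y = -3 - 79 = -82)
N(B, C) = 1
s(K) = -7 (s(K) = -7*1 = -7)
Y - s(N(4, 0)) = -82 - 1*(-7) = -82 + 7 = -75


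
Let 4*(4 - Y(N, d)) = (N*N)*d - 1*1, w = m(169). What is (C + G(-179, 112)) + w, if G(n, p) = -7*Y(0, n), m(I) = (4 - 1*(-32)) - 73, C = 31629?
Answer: 126249/4 ≈ 31562.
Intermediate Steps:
m(I) = -37 (m(I) = (4 + 32) - 73 = 36 - 73 = -37)
w = -37
Y(N, d) = 17/4 - d*N²/4 (Y(N, d) = 4 - ((N*N)*d - 1*1)/4 = 4 - (N²*d - 1)/4 = 4 - (d*N² - 1)/4 = 4 - (-1 + d*N²)/4 = 4 + (¼ - d*N²/4) = 17/4 - d*N²/4)
G(n, p) = -119/4 (G(n, p) = -7*(17/4 - ¼*n*0²) = -7*(17/4 - ¼*n*0) = -7*(17/4 + 0) = -7*17/4 = -119/4)
(C + G(-179, 112)) + w = (31629 - 119/4) - 37 = 126397/4 - 37 = 126249/4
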